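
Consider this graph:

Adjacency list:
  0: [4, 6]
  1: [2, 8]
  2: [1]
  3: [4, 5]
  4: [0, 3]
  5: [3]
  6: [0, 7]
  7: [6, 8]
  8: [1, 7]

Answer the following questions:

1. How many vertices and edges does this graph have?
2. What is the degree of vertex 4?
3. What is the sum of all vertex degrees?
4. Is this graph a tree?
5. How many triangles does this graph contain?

Count: 9 vertices, 8 edges.
Vertex 4 has neighbors [0, 3], degree = 2.
Handshaking lemma: 2 * 8 = 16.
A graph is a tree iff it is connected and has exactly n-1 edges. This graph is connected (all 9 vertices in one component) and has 9-1 = 8 edges. It is a tree.
Number of triangles = 0.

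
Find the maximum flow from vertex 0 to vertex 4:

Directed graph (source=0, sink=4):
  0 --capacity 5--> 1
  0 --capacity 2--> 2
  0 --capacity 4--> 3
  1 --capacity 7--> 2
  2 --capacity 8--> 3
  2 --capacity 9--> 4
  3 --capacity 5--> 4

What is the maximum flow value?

Computing max flow:
  Flow on (0->1): 5/5
  Flow on (0->2): 2/2
  Flow on (0->3): 4/4
  Flow on (1->2): 5/7
  Flow on (2->4): 7/9
  Flow on (3->4): 4/5
Maximum flow = 11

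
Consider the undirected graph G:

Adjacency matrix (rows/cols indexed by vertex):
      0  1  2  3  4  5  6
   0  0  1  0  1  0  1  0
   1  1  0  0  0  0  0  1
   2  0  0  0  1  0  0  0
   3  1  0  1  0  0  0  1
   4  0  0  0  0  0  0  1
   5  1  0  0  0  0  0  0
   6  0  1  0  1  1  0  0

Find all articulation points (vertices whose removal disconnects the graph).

An articulation point is a vertex whose removal disconnects the graph.
Articulation points: [0, 3, 6]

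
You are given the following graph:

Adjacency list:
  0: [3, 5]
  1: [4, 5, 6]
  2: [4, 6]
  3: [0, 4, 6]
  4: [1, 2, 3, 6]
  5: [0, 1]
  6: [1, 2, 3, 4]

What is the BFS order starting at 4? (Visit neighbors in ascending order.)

BFS from vertex 4 (neighbors processed in ascending order):
Visit order: 4, 1, 2, 3, 6, 5, 0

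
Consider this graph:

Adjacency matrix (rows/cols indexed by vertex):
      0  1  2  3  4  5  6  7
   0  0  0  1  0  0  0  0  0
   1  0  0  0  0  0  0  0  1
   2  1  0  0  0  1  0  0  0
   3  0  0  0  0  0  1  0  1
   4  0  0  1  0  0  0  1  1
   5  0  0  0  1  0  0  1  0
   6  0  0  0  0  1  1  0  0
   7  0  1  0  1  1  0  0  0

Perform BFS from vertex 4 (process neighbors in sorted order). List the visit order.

BFS from vertex 4 (neighbors processed in ascending order):
Visit order: 4, 2, 6, 7, 0, 5, 1, 3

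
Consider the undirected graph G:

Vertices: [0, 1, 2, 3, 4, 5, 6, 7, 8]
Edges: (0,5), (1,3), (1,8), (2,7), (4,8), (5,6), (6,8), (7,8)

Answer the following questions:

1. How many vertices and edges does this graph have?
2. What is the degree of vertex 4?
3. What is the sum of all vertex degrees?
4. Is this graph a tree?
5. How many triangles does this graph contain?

Count: 9 vertices, 8 edges.
Vertex 4 has neighbors [8], degree = 1.
Handshaking lemma: 2 * 8 = 16.
A graph is a tree iff it is connected and has exactly n-1 edges. This graph is connected (all 9 vertices in one component) and has 9-1 = 8 edges. It is a tree.
Number of triangles = 0.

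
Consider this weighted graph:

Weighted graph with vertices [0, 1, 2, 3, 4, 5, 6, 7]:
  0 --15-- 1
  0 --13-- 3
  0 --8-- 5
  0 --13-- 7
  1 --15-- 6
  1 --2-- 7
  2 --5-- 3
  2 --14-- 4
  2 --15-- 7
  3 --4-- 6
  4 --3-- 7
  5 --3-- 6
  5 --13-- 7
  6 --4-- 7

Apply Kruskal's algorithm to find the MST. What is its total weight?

Applying Kruskal's algorithm (sort edges by weight, add if no cycle):
  Add (1,7) w=2
  Add (4,7) w=3
  Add (5,6) w=3
  Add (3,6) w=4
  Add (6,7) w=4
  Add (2,3) w=5
  Add (0,5) w=8
  Skip (0,7) w=13 (creates cycle)
  Skip (0,3) w=13 (creates cycle)
  Skip (5,7) w=13 (creates cycle)
  Skip (2,4) w=14 (creates cycle)
  Skip (0,1) w=15 (creates cycle)
  Skip (1,6) w=15 (creates cycle)
  Skip (2,7) w=15 (creates cycle)
MST weight = 29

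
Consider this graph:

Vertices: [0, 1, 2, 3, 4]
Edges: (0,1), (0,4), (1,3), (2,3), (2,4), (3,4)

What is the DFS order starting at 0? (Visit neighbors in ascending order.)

DFS from vertex 0 (neighbors processed in ascending order):
Visit order: 0, 1, 3, 2, 4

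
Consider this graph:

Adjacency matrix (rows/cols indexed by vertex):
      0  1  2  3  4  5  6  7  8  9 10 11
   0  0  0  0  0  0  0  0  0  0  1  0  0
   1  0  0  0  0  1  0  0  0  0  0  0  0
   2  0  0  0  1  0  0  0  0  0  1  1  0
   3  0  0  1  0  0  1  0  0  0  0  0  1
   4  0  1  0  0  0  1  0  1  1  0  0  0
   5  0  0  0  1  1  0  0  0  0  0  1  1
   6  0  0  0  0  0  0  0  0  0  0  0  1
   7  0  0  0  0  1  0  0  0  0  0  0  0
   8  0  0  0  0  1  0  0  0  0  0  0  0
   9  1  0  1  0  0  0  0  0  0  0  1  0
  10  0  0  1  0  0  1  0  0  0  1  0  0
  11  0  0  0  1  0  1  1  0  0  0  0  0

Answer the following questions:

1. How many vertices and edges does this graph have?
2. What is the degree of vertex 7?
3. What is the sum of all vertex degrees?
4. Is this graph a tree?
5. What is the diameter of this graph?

Count: 12 vertices, 14 edges.
Vertex 7 has neighbors [4], degree = 1.
Handshaking lemma: 2 * 14 = 28.
A tree on 12 vertices has 11 edges. This graph has 14 edges (3 extra). Not a tree.
Diameter (longest shortest path) = 5.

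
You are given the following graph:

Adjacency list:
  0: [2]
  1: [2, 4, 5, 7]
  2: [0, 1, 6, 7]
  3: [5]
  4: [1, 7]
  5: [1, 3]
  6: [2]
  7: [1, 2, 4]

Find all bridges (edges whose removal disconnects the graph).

A bridge is an edge whose removal increases the number of connected components.
Bridges found: (0,2), (1,5), (2,6), (3,5)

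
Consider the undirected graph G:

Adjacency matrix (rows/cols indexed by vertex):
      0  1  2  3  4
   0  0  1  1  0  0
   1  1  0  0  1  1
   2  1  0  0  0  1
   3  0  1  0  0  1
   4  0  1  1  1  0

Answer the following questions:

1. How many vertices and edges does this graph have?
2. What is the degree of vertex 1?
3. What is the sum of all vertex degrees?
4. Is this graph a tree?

Count: 5 vertices, 6 edges.
Vertex 1 has neighbors [0, 3, 4], degree = 3.
Handshaking lemma: 2 * 6 = 12.
A tree on 5 vertices has 4 edges. This graph has 6 edges (2 extra). Not a tree.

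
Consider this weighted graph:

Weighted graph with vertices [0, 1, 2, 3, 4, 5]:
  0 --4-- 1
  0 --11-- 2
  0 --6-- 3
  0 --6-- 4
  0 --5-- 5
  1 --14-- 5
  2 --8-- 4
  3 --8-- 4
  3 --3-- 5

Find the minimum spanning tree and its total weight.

Applying Kruskal's algorithm (sort edges by weight, add if no cycle):
  Add (3,5) w=3
  Add (0,1) w=4
  Add (0,5) w=5
  Add (0,4) w=6
  Skip (0,3) w=6 (creates cycle)
  Add (2,4) w=8
  Skip (3,4) w=8 (creates cycle)
  Skip (0,2) w=11 (creates cycle)
  Skip (1,5) w=14 (creates cycle)
MST weight = 26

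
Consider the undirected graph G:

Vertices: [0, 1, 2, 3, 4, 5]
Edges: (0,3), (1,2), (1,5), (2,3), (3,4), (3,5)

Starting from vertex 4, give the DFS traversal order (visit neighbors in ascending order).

DFS from vertex 4 (neighbors processed in ascending order):
Visit order: 4, 3, 0, 2, 1, 5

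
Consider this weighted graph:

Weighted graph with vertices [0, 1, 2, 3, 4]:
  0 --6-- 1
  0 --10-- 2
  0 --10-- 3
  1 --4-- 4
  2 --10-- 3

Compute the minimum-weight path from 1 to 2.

Using Dijkstra's algorithm from vertex 1:
Shortest path: 1 -> 0 -> 2
Total weight: 6 + 10 = 16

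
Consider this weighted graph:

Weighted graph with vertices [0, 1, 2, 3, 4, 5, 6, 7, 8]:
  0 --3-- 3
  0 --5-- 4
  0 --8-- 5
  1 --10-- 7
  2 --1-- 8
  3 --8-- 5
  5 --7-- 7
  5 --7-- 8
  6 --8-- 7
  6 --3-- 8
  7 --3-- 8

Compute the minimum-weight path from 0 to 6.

Using Dijkstra's algorithm from vertex 0:
Shortest path: 0 -> 5 -> 8 -> 6
Total weight: 8 + 7 + 3 = 18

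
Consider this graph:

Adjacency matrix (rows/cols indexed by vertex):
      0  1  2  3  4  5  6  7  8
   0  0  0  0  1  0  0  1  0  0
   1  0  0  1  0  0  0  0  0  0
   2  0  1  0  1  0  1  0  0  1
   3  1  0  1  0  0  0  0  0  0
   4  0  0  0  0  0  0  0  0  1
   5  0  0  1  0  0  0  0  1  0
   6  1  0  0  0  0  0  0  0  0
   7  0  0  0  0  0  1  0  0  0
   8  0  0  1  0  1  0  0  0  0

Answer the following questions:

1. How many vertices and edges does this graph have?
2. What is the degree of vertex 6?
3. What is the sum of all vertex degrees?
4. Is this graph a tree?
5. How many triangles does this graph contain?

Count: 9 vertices, 8 edges.
Vertex 6 has neighbors [0], degree = 1.
Handshaking lemma: 2 * 8 = 16.
A graph is a tree iff it is connected and has exactly n-1 edges. This graph is connected (all 9 vertices in one component) and has 9-1 = 8 edges. It is a tree.
Number of triangles = 0.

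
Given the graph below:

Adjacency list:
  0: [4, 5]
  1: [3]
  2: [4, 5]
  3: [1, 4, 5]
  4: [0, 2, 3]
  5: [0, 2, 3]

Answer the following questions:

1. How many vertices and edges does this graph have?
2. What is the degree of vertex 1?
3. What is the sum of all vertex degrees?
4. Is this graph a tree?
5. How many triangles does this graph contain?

Count: 6 vertices, 7 edges.
Vertex 1 has neighbors [3], degree = 1.
Handshaking lemma: 2 * 7 = 14.
A tree on 6 vertices has 5 edges. This graph has 7 edges (2 extra). Not a tree.
Number of triangles = 0.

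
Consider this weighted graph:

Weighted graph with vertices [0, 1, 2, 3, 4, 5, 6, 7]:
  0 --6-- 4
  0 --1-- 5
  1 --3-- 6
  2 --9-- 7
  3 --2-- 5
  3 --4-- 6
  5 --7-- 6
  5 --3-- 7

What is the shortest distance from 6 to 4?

Using Dijkstra's algorithm from vertex 6:
Shortest path: 6 -> 3 -> 5 -> 0 -> 4
Total weight: 4 + 2 + 1 + 6 = 13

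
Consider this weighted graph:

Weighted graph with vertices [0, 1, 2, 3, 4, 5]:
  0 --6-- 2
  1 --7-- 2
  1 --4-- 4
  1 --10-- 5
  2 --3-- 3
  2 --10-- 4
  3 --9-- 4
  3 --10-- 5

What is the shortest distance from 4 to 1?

Using Dijkstra's algorithm from vertex 4:
Shortest path: 4 -> 1
Total weight: 4 = 4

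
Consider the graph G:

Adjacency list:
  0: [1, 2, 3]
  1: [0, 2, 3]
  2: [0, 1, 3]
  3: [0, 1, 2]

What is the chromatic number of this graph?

The graph has a maximum clique of size 4 (lower bound on chromatic number).
A valid 4-coloring: {0: 0, 1: 1, 2: 2, 3: 3}.
Chromatic number = 4.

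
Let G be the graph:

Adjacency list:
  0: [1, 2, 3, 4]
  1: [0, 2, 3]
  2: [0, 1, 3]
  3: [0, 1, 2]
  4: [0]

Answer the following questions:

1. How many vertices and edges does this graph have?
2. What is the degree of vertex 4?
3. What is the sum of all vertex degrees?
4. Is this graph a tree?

Count: 5 vertices, 7 edges.
Vertex 4 has neighbors [0], degree = 1.
Handshaking lemma: 2 * 7 = 14.
A tree on 5 vertices has 4 edges. This graph has 7 edges (3 extra). Not a tree.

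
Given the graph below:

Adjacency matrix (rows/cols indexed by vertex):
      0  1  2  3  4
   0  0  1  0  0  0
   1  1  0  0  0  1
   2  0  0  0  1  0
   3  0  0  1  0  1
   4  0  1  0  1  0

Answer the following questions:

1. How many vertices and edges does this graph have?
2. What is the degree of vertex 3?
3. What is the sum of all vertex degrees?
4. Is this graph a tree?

Count: 5 vertices, 4 edges.
Vertex 3 has neighbors [2, 4], degree = 2.
Handshaking lemma: 2 * 4 = 8.
A graph is a tree iff it is connected and has exactly n-1 edges. This graph is connected (all 5 vertices in one component) and has 5-1 = 4 edges. It is a tree.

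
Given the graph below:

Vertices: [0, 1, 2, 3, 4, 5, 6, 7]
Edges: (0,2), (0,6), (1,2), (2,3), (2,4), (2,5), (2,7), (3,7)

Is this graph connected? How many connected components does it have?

Checking connectivity: the graph has 1 connected component(s).
All vertices are reachable from each other. The graph IS connected.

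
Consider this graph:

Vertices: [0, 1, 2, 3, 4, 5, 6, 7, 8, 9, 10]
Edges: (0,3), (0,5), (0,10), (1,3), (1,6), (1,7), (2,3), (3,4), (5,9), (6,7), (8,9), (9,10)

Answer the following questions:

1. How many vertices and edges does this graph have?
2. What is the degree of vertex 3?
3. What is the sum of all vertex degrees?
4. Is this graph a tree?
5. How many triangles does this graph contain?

Count: 11 vertices, 12 edges.
Vertex 3 has neighbors [0, 1, 2, 4], degree = 4.
Handshaking lemma: 2 * 12 = 24.
A tree on 11 vertices has 10 edges. This graph has 12 edges (2 extra). Not a tree.
Number of triangles = 1.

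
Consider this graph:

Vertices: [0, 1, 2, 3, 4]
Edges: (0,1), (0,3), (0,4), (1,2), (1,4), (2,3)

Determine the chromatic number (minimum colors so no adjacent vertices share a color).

The graph has a maximum clique of size 3 (lower bound on chromatic number).
A valid 3-coloring: {0: 0, 1: 1, 2: 0, 3: 1, 4: 2}.
Chromatic number = 3.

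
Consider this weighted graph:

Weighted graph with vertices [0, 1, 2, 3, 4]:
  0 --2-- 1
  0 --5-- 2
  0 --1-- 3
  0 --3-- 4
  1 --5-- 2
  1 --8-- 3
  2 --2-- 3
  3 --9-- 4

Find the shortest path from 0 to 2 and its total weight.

Using Dijkstra's algorithm from vertex 0:
Shortest path: 0 -> 3 -> 2
Total weight: 1 + 2 = 3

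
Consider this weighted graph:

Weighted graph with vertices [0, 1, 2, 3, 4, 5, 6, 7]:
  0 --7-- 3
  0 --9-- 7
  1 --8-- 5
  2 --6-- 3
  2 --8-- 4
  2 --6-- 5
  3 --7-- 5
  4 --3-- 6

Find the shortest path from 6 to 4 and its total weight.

Using Dijkstra's algorithm from vertex 6:
Shortest path: 6 -> 4
Total weight: 3 = 3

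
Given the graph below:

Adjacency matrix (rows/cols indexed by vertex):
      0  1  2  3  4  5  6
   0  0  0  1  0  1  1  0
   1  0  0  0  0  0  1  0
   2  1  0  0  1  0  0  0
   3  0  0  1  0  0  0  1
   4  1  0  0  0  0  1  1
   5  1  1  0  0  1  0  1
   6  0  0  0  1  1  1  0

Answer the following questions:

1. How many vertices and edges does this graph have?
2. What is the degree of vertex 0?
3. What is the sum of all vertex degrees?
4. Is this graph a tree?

Count: 7 vertices, 9 edges.
Vertex 0 has neighbors [2, 4, 5], degree = 3.
Handshaking lemma: 2 * 9 = 18.
A tree on 7 vertices has 6 edges. This graph has 9 edges (3 extra). Not a tree.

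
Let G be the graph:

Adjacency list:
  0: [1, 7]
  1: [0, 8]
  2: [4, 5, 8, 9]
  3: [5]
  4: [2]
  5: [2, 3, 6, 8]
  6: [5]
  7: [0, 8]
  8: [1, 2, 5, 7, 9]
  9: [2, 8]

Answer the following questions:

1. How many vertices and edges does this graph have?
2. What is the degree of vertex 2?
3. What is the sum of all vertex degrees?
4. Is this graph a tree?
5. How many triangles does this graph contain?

Count: 10 vertices, 12 edges.
Vertex 2 has neighbors [4, 5, 8, 9], degree = 4.
Handshaking lemma: 2 * 12 = 24.
A tree on 10 vertices has 9 edges. This graph has 12 edges (3 extra). Not a tree.
Number of triangles = 2.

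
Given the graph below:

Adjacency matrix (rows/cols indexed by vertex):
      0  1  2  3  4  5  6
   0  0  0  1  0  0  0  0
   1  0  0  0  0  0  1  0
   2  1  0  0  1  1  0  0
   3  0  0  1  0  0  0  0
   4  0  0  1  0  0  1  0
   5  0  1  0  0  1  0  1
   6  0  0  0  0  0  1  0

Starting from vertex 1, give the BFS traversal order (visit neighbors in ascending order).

BFS from vertex 1 (neighbors processed in ascending order):
Visit order: 1, 5, 4, 6, 2, 0, 3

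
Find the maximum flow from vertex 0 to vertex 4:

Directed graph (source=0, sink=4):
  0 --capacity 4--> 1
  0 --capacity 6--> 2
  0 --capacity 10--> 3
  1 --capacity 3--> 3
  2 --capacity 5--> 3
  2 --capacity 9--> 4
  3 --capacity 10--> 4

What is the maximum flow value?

Computing max flow:
  Flow on (0->1): 3/4
  Flow on (0->2): 6/6
  Flow on (0->3): 7/10
  Flow on (1->3): 3/3
  Flow on (2->4): 6/9
  Flow on (3->4): 10/10
Maximum flow = 16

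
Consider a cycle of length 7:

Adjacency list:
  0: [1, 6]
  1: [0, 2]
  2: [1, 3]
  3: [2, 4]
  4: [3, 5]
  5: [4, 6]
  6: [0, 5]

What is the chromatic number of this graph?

This is an odd cycle (C_7). Odd cycles are not bipartite (any 2-coloring forces two adjacent vertices to match), and 3 colors suffice.
Chromatic number = 3.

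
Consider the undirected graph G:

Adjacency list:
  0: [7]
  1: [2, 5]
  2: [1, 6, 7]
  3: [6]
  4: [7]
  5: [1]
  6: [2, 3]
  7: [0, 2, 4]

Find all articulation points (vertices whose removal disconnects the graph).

An articulation point is a vertex whose removal disconnects the graph.
Articulation points: [1, 2, 6, 7]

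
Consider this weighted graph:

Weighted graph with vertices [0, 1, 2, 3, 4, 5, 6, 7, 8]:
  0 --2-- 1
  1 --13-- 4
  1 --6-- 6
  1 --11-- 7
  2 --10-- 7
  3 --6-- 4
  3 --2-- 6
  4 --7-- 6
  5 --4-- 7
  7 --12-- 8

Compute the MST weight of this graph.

Applying Kruskal's algorithm (sort edges by weight, add if no cycle):
  Add (0,1) w=2
  Add (3,6) w=2
  Add (5,7) w=4
  Add (1,6) w=6
  Add (3,4) w=6
  Skip (4,6) w=7 (creates cycle)
  Add (2,7) w=10
  Add (1,7) w=11
  Add (7,8) w=12
  Skip (1,4) w=13 (creates cycle)
MST weight = 53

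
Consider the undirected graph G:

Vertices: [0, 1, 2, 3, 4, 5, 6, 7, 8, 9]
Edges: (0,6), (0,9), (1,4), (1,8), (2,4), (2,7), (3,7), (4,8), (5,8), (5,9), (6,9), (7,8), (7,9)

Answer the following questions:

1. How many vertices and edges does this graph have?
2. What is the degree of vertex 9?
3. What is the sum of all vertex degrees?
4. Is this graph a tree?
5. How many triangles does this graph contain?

Count: 10 vertices, 13 edges.
Vertex 9 has neighbors [0, 5, 6, 7], degree = 4.
Handshaking lemma: 2 * 13 = 26.
A tree on 10 vertices has 9 edges. This graph has 13 edges (4 extra). Not a tree.
Number of triangles = 2.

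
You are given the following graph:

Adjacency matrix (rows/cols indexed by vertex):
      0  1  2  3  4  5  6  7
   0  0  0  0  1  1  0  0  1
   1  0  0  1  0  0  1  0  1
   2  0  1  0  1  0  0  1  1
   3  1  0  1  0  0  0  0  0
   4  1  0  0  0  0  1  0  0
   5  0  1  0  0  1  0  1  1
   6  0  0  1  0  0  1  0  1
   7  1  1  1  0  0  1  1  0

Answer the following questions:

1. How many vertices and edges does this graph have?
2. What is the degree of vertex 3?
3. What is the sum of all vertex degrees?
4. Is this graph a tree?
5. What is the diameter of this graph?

Count: 8 vertices, 13 edges.
Vertex 3 has neighbors [0, 2], degree = 2.
Handshaking lemma: 2 * 13 = 26.
A tree on 8 vertices has 7 edges. This graph has 13 edges (6 extra). Not a tree.
Diameter (longest shortest path) = 3.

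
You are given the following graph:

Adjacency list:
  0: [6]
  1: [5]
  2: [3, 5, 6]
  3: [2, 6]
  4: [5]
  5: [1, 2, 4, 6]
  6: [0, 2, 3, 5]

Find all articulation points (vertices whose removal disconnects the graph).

An articulation point is a vertex whose removal disconnects the graph.
Articulation points: [5, 6]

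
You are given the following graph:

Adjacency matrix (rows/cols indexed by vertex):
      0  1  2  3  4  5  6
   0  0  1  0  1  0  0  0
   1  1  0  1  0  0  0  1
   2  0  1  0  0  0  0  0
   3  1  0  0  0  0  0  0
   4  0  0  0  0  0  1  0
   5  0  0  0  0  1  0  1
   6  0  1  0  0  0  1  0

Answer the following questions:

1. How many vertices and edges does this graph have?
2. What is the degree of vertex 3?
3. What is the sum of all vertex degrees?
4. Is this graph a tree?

Count: 7 vertices, 6 edges.
Vertex 3 has neighbors [0], degree = 1.
Handshaking lemma: 2 * 6 = 12.
A graph is a tree iff it is connected and has exactly n-1 edges. This graph is connected (all 7 vertices in one component) and has 7-1 = 6 edges. It is a tree.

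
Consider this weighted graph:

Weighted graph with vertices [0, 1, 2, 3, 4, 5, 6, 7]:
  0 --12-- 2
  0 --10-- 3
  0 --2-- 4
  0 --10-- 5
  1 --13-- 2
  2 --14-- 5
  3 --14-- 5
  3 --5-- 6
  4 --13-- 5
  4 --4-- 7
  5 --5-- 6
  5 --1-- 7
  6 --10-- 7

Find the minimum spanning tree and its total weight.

Applying Kruskal's algorithm (sort edges by weight, add if no cycle):
  Add (5,7) w=1
  Add (0,4) w=2
  Add (4,7) w=4
  Add (3,6) w=5
  Add (5,6) w=5
  Skip (0,5) w=10 (creates cycle)
  Skip (0,3) w=10 (creates cycle)
  Skip (6,7) w=10 (creates cycle)
  Add (0,2) w=12
  Add (1,2) w=13
  Skip (4,5) w=13 (creates cycle)
  Skip (2,5) w=14 (creates cycle)
  Skip (3,5) w=14 (creates cycle)
MST weight = 42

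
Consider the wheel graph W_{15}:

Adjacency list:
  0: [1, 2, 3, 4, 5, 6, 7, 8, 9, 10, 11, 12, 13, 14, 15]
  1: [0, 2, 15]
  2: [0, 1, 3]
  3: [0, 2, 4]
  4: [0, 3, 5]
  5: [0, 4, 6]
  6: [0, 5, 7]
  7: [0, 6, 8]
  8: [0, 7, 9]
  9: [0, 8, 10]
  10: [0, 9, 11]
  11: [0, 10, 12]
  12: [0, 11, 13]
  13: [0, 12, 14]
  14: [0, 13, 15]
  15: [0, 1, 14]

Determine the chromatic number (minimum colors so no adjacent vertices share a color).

W_{15} = C_{15} plus a hub adjacent to every cycle vertex.
The outer cycle needs 3 colors (odd cycle); the hub is adjacent to all of them so needs a fresh color.
Chromatic number = 3 + 1 = 4.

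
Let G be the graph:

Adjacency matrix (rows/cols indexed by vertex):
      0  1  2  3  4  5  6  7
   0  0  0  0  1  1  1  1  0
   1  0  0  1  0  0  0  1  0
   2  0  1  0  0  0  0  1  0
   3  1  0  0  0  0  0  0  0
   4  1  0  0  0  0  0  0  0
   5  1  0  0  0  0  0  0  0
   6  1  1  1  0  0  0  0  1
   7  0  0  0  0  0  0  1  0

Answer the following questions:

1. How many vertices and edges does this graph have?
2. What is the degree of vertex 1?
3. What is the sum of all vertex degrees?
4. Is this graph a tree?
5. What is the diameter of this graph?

Count: 8 vertices, 8 edges.
Vertex 1 has neighbors [2, 6], degree = 2.
Handshaking lemma: 2 * 8 = 16.
A tree on 8 vertices has 7 edges. This graph has 8 edges (1 extra). Not a tree.
Diameter (longest shortest path) = 3.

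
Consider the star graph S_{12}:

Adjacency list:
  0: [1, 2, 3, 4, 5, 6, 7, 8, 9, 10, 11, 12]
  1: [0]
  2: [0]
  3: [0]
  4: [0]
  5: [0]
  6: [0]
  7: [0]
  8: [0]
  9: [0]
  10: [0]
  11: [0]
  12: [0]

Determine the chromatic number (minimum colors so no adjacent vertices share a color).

S_{12} has one hub adjacent to 12 leaves; leaves are pairwise non-adjacent.
Color the hub 0 and every leaf 1.
Chromatic number = 2.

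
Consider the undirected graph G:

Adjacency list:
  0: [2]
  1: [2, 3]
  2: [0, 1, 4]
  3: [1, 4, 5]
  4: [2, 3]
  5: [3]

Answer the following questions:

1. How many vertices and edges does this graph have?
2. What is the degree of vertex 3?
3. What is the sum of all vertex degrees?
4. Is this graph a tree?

Count: 6 vertices, 6 edges.
Vertex 3 has neighbors [1, 4, 5], degree = 3.
Handshaking lemma: 2 * 6 = 12.
A tree on 6 vertices has 5 edges. This graph has 6 edges (1 extra). Not a tree.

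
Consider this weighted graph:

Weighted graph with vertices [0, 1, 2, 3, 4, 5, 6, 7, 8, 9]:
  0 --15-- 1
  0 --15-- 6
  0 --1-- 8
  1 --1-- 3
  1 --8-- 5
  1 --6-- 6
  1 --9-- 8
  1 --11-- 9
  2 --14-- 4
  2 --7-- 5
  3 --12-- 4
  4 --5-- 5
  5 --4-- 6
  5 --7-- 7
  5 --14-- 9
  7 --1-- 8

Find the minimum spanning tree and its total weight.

Applying Kruskal's algorithm (sort edges by weight, add if no cycle):
  Add (0,8) w=1
  Add (1,3) w=1
  Add (7,8) w=1
  Add (5,6) w=4
  Add (4,5) w=5
  Add (1,6) w=6
  Add (2,5) w=7
  Add (5,7) w=7
  Skip (1,5) w=8 (creates cycle)
  Skip (1,8) w=9 (creates cycle)
  Add (1,9) w=11
  Skip (3,4) w=12 (creates cycle)
  Skip (2,4) w=14 (creates cycle)
  Skip (5,9) w=14 (creates cycle)
  Skip (0,1) w=15 (creates cycle)
  Skip (0,6) w=15 (creates cycle)
MST weight = 43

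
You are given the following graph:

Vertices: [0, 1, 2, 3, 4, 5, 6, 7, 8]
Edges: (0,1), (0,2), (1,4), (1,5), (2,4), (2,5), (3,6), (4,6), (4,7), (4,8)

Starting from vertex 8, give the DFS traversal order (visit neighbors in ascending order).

DFS from vertex 8 (neighbors processed in ascending order):
Visit order: 8, 4, 1, 0, 2, 5, 6, 3, 7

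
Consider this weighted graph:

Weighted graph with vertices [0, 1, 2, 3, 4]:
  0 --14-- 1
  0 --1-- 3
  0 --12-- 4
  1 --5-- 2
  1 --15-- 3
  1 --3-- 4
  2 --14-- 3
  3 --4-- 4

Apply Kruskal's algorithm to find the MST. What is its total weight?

Applying Kruskal's algorithm (sort edges by weight, add if no cycle):
  Add (0,3) w=1
  Add (1,4) w=3
  Add (3,4) w=4
  Add (1,2) w=5
  Skip (0,4) w=12 (creates cycle)
  Skip (0,1) w=14 (creates cycle)
  Skip (2,3) w=14 (creates cycle)
  Skip (1,3) w=15 (creates cycle)
MST weight = 13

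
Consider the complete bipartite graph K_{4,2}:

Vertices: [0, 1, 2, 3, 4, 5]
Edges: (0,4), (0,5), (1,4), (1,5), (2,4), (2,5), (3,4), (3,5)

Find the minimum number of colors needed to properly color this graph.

K_{4,2} is bipartite: vertices split into two independent sets of size 4 and 2.
Color one set 0, the other 1. No adjacent vertices share a color.
Chromatic number = 2.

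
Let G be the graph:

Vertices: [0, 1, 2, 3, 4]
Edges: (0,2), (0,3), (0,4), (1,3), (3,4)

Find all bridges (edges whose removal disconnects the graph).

A bridge is an edge whose removal increases the number of connected components.
Bridges found: (0,2), (1,3)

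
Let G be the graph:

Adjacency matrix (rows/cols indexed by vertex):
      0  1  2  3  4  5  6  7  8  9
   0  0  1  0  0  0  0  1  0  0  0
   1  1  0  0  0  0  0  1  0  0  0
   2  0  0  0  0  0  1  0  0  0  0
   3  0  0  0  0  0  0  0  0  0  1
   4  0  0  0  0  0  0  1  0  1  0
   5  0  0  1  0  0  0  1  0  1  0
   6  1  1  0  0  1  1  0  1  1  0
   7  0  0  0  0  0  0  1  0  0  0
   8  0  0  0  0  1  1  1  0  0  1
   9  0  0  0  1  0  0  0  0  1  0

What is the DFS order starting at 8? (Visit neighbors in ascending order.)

DFS from vertex 8 (neighbors processed in ascending order):
Visit order: 8, 4, 6, 0, 1, 5, 2, 7, 9, 3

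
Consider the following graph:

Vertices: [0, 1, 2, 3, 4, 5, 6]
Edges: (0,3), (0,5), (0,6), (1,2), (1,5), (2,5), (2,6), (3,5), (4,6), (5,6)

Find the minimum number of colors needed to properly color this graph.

The graph has a maximum clique of size 3 (lower bound on chromatic number).
A valid 3-coloring: {0: 2, 1: 1, 2: 2, 3: 1, 4: 0, 5: 0, 6: 1}.
Chromatic number = 3.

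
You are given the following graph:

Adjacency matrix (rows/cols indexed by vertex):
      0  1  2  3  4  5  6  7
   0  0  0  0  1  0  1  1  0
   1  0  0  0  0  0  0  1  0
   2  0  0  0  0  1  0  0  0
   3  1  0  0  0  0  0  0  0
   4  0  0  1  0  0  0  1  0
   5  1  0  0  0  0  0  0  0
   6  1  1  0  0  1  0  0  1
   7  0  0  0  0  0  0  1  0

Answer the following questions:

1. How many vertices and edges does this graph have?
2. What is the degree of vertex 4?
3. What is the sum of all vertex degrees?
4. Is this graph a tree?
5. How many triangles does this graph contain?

Count: 8 vertices, 7 edges.
Vertex 4 has neighbors [2, 6], degree = 2.
Handshaking lemma: 2 * 7 = 14.
A graph is a tree iff it is connected and has exactly n-1 edges. This graph is connected (all 8 vertices in one component) and has 8-1 = 7 edges. It is a tree.
Number of triangles = 0.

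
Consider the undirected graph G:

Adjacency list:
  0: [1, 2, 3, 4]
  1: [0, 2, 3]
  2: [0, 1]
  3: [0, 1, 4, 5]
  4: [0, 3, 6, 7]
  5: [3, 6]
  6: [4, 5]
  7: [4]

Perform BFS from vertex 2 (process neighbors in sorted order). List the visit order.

BFS from vertex 2 (neighbors processed in ascending order):
Visit order: 2, 0, 1, 3, 4, 5, 6, 7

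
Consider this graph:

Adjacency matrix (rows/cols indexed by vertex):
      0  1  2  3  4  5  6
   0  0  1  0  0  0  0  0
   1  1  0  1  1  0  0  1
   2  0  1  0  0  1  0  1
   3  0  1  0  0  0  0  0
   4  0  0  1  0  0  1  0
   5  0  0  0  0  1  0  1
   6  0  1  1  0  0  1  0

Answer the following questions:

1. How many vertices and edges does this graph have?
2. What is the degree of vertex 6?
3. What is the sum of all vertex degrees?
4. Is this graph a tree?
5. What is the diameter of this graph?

Count: 7 vertices, 8 edges.
Vertex 6 has neighbors [1, 2, 5], degree = 3.
Handshaking lemma: 2 * 8 = 16.
A tree on 7 vertices has 6 edges. This graph has 8 edges (2 extra). Not a tree.
Diameter (longest shortest path) = 3.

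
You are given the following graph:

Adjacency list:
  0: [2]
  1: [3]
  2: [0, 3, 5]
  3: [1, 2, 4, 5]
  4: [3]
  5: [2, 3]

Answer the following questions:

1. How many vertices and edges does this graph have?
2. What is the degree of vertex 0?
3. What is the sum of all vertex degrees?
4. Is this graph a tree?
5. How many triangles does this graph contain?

Count: 6 vertices, 6 edges.
Vertex 0 has neighbors [2], degree = 1.
Handshaking lemma: 2 * 6 = 12.
A tree on 6 vertices has 5 edges. This graph has 6 edges (1 extra). Not a tree.
Number of triangles = 1.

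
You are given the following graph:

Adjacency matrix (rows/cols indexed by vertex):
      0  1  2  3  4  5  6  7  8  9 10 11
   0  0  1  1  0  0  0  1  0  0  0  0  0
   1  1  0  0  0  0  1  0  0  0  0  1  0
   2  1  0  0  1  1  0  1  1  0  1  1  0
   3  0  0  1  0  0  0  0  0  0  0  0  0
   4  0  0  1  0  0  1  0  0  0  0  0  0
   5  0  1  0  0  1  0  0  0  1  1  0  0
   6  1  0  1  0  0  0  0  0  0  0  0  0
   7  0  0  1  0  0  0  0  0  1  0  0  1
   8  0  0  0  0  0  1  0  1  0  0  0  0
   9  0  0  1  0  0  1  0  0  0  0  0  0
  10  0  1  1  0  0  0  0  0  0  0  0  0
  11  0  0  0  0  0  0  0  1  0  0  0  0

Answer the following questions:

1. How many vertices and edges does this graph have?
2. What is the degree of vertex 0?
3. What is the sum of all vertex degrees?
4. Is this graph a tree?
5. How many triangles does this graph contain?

Count: 12 vertices, 16 edges.
Vertex 0 has neighbors [1, 2, 6], degree = 3.
Handshaking lemma: 2 * 16 = 32.
A tree on 12 vertices has 11 edges. This graph has 16 edges (5 extra). Not a tree.
Number of triangles = 1.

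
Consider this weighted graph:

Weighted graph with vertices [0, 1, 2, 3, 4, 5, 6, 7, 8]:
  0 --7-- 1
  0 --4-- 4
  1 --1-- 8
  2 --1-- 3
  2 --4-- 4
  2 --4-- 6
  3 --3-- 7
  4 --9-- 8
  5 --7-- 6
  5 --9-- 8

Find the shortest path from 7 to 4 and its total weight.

Using Dijkstra's algorithm from vertex 7:
Shortest path: 7 -> 3 -> 2 -> 4
Total weight: 3 + 1 + 4 = 8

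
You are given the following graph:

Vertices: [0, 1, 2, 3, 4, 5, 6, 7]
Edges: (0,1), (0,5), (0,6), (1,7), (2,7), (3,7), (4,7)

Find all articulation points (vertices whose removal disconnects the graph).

An articulation point is a vertex whose removal disconnects the graph.
Articulation points: [0, 1, 7]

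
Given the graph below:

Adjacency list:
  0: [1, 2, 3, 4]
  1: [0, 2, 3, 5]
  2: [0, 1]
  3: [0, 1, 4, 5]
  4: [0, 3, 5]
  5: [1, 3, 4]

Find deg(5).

Vertex 5 has neighbors [1, 3, 4], so deg(5) = 3.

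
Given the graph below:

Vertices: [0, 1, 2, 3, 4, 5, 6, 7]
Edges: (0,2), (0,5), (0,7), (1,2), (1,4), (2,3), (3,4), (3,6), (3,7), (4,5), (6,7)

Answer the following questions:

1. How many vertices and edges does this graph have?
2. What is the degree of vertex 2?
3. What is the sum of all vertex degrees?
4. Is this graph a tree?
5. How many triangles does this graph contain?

Count: 8 vertices, 11 edges.
Vertex 2 has neighbors [0, 1, 3], degree = 3.
Handshaking lemma: 2 * 11 = 22.
A tree on 8 vertices has 7 edges. This graph has 11 edges (4 extra). Not a tree.
Number of triangles = 1.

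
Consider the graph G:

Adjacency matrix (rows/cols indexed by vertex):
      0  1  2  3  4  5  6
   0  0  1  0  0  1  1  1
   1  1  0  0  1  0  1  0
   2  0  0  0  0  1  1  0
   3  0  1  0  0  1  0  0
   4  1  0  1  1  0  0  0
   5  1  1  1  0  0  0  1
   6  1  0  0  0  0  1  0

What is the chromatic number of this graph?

The graph has a maximum clique of size 3 (lower bound on chromatic number).
A valid 3-coloring: {0: 0, 1: 2, 2: 0, 3: 0, 4: 1, 5: 1, 6: 2}.
Chromatic number = 3.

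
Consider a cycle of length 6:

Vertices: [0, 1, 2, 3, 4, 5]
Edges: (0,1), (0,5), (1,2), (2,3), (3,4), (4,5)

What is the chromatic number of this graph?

This is an even cycle (C_6). Even cycles are bipartite.
Chromatic number = 2.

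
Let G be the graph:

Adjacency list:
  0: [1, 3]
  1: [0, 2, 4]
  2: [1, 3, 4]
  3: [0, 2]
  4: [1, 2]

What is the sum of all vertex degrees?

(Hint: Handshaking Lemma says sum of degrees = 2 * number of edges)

Count edges: 6 edges.
By Handshaking Lemma: sum of degrees = 2 * 6 = 12.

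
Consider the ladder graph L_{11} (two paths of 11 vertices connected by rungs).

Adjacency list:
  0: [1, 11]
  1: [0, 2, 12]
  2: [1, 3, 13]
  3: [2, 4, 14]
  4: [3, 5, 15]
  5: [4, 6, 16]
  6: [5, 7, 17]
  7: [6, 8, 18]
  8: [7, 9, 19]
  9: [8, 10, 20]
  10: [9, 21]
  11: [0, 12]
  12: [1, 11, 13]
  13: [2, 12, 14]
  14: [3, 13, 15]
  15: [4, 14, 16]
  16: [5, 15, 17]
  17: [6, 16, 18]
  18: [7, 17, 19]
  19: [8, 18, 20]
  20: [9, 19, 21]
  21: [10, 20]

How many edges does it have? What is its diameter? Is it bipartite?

Ladder graph L_{11}: 11 rungs + 2 * (11-1) path edges = 11 + 20 = 31 edges.
Diameter = 11.
Ladder graphs are bipartite (alternating coloring along each path).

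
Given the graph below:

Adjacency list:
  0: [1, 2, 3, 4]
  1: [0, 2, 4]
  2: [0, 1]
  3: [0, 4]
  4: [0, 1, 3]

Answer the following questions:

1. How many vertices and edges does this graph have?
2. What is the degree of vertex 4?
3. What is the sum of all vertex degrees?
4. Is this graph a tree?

Count: 5 vertices, 7 edges.
Vertex 4 has neighbors [0, 1, 3], degree = 3.
Handshaking lemma: 2 * 7 = 14.
A tree on 5 vertices has 4 edges. This graph has 7 edges (3 extra). Not a tree.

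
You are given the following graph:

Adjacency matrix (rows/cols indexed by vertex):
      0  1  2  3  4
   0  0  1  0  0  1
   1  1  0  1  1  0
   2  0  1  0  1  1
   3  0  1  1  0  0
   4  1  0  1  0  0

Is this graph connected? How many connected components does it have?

Checking connectivity: the graph has 1 connected component(s).
All vertices are reachable from each other. The graph IS connected.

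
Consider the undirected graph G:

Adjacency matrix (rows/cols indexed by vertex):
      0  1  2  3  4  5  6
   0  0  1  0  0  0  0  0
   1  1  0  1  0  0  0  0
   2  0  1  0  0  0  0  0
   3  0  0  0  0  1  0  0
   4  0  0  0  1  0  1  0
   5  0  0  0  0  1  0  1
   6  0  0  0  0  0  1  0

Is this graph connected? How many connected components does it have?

Checking connectivity: the graph has 2 connected component(s).
Components: [[0, 1, 2], [3, 4, 5, 6]]. The graph is NOT connected.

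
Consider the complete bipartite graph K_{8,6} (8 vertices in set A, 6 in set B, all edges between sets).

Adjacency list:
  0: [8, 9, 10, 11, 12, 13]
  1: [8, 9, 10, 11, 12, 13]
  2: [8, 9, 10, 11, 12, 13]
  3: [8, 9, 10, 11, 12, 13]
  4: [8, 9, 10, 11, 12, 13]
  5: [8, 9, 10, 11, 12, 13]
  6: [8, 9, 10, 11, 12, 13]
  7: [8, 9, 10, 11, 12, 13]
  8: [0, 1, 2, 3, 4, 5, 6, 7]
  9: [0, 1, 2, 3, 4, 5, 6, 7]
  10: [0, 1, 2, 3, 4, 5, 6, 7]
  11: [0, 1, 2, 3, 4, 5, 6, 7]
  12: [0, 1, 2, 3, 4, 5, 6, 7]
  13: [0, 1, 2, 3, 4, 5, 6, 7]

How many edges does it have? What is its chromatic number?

K_{8,6} has 8 * 6 = 48 edges.
Bipartite graphs have chromatic number 2 (color each partition differently).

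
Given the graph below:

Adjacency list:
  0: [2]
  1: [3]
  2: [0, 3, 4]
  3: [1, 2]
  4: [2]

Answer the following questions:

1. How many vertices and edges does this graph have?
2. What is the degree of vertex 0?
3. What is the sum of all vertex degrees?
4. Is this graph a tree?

Count: 5 vertices, 4 edges.
Vertex 0 has neighbors [2], degree = 1.
Handshaking lemma: 2 * 4 = 8.
A graph is a tree iff it is connected and has exactly n-1 edges. This graph is connected (all 5 vertices in one component) and has 5-1 = 4 edges. It is a tree.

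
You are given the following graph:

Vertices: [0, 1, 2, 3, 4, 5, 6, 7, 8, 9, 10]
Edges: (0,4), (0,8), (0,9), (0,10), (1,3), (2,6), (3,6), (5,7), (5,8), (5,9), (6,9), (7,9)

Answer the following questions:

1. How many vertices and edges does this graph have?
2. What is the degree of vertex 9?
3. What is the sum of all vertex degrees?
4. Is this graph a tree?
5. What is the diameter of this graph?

Count: 11 vertices, 12 edges.
Vertex 9 has neighbors [0, 5, 6, 7], degree = 4.
Handshaking lemma: 2 * 12 = 24.
A tree on 11 vertices has 10 edges. This graph has 12 edges (2 extra). Not a tree.
Diameter (longest shortest path) = 5.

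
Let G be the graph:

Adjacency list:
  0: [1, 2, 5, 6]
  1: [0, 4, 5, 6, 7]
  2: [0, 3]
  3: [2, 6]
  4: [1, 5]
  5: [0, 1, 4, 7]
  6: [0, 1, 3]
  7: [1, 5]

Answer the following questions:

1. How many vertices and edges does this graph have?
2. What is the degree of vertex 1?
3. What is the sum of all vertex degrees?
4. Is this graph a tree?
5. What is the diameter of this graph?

Count: 8 vertices, 12 edges.
Vertex 1 has neighbors [0, 4, 5, 6, 7], degree = 5.
Handshaking lemma: 2 * 12 = 24.
A tree on 8 vertices has 7 edges. This graph has 12 edges (5 extra). Not a tree.
Diameter (longest shortest path) = 3.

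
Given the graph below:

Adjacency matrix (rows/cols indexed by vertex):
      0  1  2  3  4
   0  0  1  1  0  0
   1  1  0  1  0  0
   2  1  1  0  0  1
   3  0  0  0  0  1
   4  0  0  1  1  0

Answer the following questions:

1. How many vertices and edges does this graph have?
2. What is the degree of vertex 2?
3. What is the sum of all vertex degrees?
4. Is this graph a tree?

Count: 5 vertices, 5 edges.
Vertex 2 has neighbors [0, 1, 4], degree = 3.
Handshaking lemma: 2 * 5 = 10.
A tree on 5 vertices has 4 edges. This graph has 5 edges (1 extra). Not a tree.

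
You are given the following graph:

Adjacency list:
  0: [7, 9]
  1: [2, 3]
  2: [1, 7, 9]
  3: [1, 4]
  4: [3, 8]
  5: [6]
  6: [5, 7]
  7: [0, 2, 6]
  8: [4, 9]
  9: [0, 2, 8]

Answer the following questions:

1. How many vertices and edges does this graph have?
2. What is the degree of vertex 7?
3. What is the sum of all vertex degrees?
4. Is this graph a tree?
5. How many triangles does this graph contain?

Count: 10 vertices, 11 edges.
Vertex 7 has neighbors [0, 2, 6], degree = 3.
Handshaking lemma: 2 * 11 = 22.
A tree on 10 vertices has 9 edges. This graph has 11 edges (2 extra). Not a tree.
Number of triangles = 0.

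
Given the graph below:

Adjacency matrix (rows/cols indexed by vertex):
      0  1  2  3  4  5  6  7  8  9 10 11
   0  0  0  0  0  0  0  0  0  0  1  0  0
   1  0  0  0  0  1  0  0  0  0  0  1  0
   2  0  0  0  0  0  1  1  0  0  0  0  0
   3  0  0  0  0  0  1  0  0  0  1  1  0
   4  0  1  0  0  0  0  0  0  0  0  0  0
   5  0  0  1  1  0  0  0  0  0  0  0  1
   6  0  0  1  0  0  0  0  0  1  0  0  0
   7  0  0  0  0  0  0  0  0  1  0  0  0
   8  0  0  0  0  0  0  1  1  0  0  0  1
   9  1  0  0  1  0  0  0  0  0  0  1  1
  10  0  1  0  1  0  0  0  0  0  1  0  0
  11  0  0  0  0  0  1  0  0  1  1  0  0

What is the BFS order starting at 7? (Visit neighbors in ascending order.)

BFS from vertex 7 (neighbors processed in ascending order):
Visit order: 7, 8, 6, 11, 2, 5, 9, 3, 0, 10, 1, 4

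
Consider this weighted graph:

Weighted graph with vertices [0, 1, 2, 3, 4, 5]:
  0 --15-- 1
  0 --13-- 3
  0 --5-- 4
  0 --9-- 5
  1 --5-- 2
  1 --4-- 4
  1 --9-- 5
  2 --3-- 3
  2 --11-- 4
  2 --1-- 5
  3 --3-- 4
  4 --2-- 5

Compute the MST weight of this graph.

Applying Kruskal's algorithm (sort edges by weight, add if no cycle):
  Add (2,5) w=1
  Add (4,5) w=2
  Add (2,3) w=3
  Skip (3,4) w=3 (creates cycle)
  Add (1,4) w=4
  Add (0,4) w=5
  Skip (1,2) w=5 (creates cycle)
  Skip (0,5) w=9 (creates cycle)
  Skip (1,5) w=9 (creates cycle)
  Skip (2,4) w=11 (creates cycle)
  Skip (0,3) w=13 (creates cycle)
  Skip (0,1) w=15 (creates cycle)
MST weight = 15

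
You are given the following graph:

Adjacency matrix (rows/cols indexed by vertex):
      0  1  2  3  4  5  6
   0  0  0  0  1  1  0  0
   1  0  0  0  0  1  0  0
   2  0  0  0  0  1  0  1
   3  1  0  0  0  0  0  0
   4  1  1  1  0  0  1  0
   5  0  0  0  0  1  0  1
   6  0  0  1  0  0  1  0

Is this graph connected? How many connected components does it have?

Checking connectivity: the graph has 1 connected component(s).
All vertices are reachable from each other. The graph IS connected.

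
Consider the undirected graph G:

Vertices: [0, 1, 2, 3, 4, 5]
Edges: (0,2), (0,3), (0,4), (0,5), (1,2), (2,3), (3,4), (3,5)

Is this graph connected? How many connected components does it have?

Checking connectivity: the graph has 1 connected component(s).
All vertices are reachable from each other. The graph IS connected.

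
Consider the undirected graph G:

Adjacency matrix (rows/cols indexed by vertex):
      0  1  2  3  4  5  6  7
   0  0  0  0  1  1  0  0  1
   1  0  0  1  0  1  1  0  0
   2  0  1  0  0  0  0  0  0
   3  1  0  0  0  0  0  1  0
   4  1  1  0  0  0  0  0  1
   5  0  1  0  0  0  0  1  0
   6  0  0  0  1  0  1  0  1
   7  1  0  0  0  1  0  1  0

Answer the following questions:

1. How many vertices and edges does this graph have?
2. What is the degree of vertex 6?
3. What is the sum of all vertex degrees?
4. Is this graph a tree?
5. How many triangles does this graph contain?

Count: 8 vertices, 10 edges.
Vertex 6 has neighbors [3, 5, 7], degree = 3.
Handshaking lemma: 2 * 10 = 20.
A tree on 8 vertices has 7 edges. This graph has 10 edges (3 extra). Not a tree.
Number of triangles = 1.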